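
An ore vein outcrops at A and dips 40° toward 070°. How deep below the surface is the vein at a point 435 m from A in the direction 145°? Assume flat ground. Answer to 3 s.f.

The hole lies 75° from the dip direction, so the down-dip offset is 435 × cos 75° = 112.59 m.
Depth = down-dip offset × tan(dip) = 112.59 × tan 40° = 112.59 × 0.8391
Depth = 94.47 m

94.5 m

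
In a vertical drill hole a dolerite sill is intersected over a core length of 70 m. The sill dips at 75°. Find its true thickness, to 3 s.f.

18.1 m

True thickness t = h · cos(dip) = 70 × cos 75°
t = 70 × 0.2588 = 18.117 m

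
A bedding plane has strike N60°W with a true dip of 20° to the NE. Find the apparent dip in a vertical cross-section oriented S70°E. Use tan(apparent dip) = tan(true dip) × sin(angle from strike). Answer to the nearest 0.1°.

3.6°

Angle between strike (N60°W) and section (S70°E): β = 10°.
tan α = tan 20° × sin 10° = 0.3640 × 0.1736 = 0.0632
α = arctan(0.0632) = 3.62°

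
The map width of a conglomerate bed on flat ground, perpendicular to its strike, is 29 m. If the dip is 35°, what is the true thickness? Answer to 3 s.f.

16.6 m

True thickness t = w · sin(dip) = 29 × sin 35°
t = 29 × 0.5736 = 16.634 m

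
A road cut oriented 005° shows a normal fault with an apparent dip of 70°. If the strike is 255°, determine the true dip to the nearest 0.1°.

71.1°

The section is 70° from the strike.
tan(true dip) = tan 70° / sin 70° = 2.9238
δ = arctan(2.9238) = 71.12°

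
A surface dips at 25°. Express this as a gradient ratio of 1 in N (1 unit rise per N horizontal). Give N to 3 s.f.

1 : N means tan θ = 1/N, so N = 1/tan 25° = 1/0.4663

1 in 2.14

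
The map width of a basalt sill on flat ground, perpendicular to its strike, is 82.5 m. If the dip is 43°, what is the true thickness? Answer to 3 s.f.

True thickness t = w · sin(dip) = 82.5 × sin 43°
t = 82.5 × 0.6820 = 56.265 m

56.3 m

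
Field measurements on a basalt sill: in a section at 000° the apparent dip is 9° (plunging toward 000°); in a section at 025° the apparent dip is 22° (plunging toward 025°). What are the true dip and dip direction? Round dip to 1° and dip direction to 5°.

Represent each trace as a vector plunging at its apparent dip toward its trend (east-north-up frame): v₁ = (0.000, 0.988, -0.156), v₂ = (0.392, 0.840, -0.375).
The plane normal is n = v₁ × v₂ ∝ (0.239, 0.061, 0.387).
Dip δ = arctan(|n_h|/n_z) = arctan(0.246/0.387) = 32.5°.
Dip direction = atan2(0.239, 0.061) = 76° (azimuth of n's horizontal projection).

true dip 32°, dip direction 075°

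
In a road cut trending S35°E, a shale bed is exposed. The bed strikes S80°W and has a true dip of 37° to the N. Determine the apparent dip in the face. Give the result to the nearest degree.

34°

The section lies 65° from the strike.
tan(apparent dip) = tan 37° · sin 65° = 0.6830
apparent dip = arctan 0.6830 = 34.33°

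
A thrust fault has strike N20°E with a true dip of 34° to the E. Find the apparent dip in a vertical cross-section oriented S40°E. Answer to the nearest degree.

The strike is N20°E and the section trends S40°E; the acute angle between them is β = 60°.
tan α = tan 34° × sin 60° = 0.6745 × 0.8660 = 0.5841
α = arctan(0.5841) = 30.29°

30°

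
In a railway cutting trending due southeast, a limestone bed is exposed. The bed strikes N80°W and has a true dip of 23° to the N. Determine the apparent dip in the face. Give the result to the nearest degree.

Angle between strike (N80°W) and section (due southeast): β = 35°.
tan α = tan 23° × sin 35° = 0.4245 × 0.5736 = 0.2435
α = arctan(0.2435) = 13.68°

14°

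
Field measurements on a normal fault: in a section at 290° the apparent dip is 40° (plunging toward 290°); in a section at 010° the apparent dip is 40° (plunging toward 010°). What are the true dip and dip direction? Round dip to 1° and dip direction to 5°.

true dip 48°, dip direction 330°

Represent each trace as a vector plunging at its apparent dip toward its trend (east-north-up frame): v₁ = (-0.720, 0.262, -0.643), v₂ = (0.133, 0.754, -0.643).
The plane normal is n = v₁ × v₂ ∝ (-0.317, 0.548, 0.578).
True dip = arccos(n_z / |n|) = arccos(0.6742) = 47.6°.
Dip direction = azimuth of (n_x, n_y) = atan2(-0.317, 0.548) = 330°.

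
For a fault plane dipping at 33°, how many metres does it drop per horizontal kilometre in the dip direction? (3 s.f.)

drop per km = 1000 × tan 33° = 1000 × 0.6494

649 m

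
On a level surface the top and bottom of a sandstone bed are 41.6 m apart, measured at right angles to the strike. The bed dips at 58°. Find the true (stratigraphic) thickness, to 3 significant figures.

True thickness t = w · sin(dip) = 41.6 × sin 58°
t = 41.6 × 0.8480 = 35.279 m

35.3 m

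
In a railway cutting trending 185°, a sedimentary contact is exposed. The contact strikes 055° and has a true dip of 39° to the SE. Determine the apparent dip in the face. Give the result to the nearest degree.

The section lies 50° from the strike.
tan α = tan 39° × sin 50° = 0.8098 × 0.7660 = 0.6203
apparent dip = arctan 0.6203 = 31.81°

32°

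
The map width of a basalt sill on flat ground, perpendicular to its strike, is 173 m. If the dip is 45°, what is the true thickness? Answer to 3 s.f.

122 m

True thickness t = w · sin(dip) = 173 × sin 45°
t = 173 × 0.7071 = 122.329 m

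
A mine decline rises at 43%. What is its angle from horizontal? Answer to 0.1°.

23.3°

tan θ = 43/100 = 0.4300
θ = arctan(0.4300) = 23.27°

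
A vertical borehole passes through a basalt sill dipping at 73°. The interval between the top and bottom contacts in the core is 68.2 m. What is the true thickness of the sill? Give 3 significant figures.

19.9 m

True thickness t = h · cos(dip) = 68.2 × cos 73°
t = 68.2 × 0.2924 = 19.940 m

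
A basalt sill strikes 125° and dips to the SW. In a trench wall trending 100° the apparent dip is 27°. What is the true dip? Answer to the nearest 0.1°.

50.3°

β = acute angle between strike 125° and section 100° = 25°.
tan δ = tan α / sin β = tan 27° / sin 25° = 0.5095 / 0.4226 = 1.2056
true dip = arctan 1.2056 = 50.33°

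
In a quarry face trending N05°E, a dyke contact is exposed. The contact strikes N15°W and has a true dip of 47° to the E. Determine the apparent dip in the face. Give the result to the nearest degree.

20°

The section lies 20° from the strike.
tan α = tan 47° × sin 20° = 1.0724 × 0.3420 = 0.3668
α = arctan(0.3668) = 20.14°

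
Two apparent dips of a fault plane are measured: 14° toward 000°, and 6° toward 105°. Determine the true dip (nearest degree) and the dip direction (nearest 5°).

true dip 17°, dip direction 035°

The two traces are lines in the plane: v₁ = (sin 0°·cos 14°, cos 0°·cos 14°, −sin 14°), v₂ = (sin 105°·cos 6°, cos 105°·cos 6°, −sin 6°).
The plane normal is n = v₁ × v₂ ∝ (0.164, 0.232, 0.932).
Dip δ = arctan(|n_h|/n_z) = arctan(0.284/0.932) = 17.0°.
Dip direction = atan2(0.164, 0.232) = 35° (azimuth of n's horizontal projection).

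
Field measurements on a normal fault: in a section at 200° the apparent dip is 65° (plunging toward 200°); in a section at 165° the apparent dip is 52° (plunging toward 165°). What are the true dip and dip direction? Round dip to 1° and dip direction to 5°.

true dip 67°, dip direction 220°

Represent each trace as a vector plunging at its apparent dip toward its trend (east-north-up frame): v₁ = (-0.145, -0.397, -0.906), v₂ = (0.159, -0.595, -0.788).
Cross product v₁ × v₂ gives the pole to the plane: n ∝ (-0.226, -0.258, 0.149).
tan δ = √(n_x²+n_y²)/n_z = 0.343/0.149, so δ = 66.5°.
Dip direction = azimuth of (n_x, n_y) = atan2(-0.226, -0.258) = 221°.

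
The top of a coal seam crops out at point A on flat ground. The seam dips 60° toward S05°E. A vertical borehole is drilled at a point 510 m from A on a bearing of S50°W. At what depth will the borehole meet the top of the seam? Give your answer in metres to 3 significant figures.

507 m

The hole lies 55° from the dip direction, so the down-dip offset is 510 × cos 55° = 292.52 m.
Depth = down-dip offset × tan(dip) = 292.52 × tan 60° = 292.52 × 1.7321
Depth = 506.67 m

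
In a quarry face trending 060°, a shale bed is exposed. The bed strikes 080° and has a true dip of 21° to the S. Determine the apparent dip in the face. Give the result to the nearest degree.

The strike is 080° and the section trends 060°; the acute angle between them is β = 20°.
tan(apparent dip) = tan 21° · sin 20° = 0.1313
α = arctan(0.1313) = 7.48°

7°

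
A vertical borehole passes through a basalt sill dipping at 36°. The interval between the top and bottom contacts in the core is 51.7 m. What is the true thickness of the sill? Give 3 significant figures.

True thickness t = h · cos(dip) = 51.7 × cos 36°
t = 51.7 × 0.8090 = 41.826 m

41.8 m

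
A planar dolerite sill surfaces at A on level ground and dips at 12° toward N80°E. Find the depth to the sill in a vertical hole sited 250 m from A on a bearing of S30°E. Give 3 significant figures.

18.2 m

The hole lies 70° from the dip direction, so the down-dip offset is 250 × cos 70° = 85.51 m.
Depth = down-dip offset × tan(dip) = 85.51 × tan 12° = 85.51 × 0.2126
Depth = 18.17 m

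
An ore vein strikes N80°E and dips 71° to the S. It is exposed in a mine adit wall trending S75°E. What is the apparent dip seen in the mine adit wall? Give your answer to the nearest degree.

51°

Angle between strike (N80°E) and section (S75°E): β = 25°.
tan α = tan 71° × sin 25° = 2.9042 × 0.4226 = 1.2274
apparent dip = arctan 1.2274 = 50.83°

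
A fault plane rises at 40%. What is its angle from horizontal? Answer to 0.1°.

tan θ = 40/100 = 0.4000
θ = arctan(0.4000) = 21.80°

21.8°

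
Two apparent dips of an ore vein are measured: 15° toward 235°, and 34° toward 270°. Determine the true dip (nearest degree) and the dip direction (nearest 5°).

true dip 40°, dip direction 305°

Represent each trace as a vector plunging at its apparent dip toward its trend (east-north-up frame): v₁ = (-0.791, -0.554, -0.259), v₂ = (-0.829, -0.000, -0.559).
The plane normal is n = v₁ × v₂ ∝ (-0.310, 0.228, 0.459).
Dip δ = arctan(|n_h|/n_z) = arctan(0.385/0.459) = 39.9°.
The horizontal component of n points toward azimuth atan2(n_x, n_y) = 306°, the dip direction.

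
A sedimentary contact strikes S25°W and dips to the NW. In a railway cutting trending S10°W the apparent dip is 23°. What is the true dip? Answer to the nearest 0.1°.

58.6°

β = acute angle between strike S25°W and section S10°W = 15°.
tan(true dip) = tan 23° / sin 15° = 1.6400
true dip = arctan 1.6400 = 58.63°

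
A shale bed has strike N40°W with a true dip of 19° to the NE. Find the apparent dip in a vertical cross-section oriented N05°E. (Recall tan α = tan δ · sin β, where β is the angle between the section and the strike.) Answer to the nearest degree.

14°

The section lies 45° from the strike.
tan α = tan 19° × sin 45° = 0.3443 × 0.7071 = 0.2435
apparent dip = arctan 0.2435 = 13.68°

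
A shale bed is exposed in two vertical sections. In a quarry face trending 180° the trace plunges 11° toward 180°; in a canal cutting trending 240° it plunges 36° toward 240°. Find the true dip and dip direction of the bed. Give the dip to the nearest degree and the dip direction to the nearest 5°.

Represent each trace as a vector plunging at its apparent dip toward its trend (east-north-up frame): v₁ = (0.000, -0.982, -0.191), v₂ = (-0.701, -0.405, -0.588).
n = v₁ × v₂ = (-0.500, -0.134, 0.688) (taken with n_z > 0).
True dip = arccos(n_z / |n|) = arccos(0.7991) = 37.0°.
Dip direction = atan2(-0.500, -0.134) = 255° (azimuth of n's horizontal projection).

true dip 37°, dip direction 255°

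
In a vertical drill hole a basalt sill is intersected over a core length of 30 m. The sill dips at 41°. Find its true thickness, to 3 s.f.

22.6 m

True thickness t = h · cos(dip) = 30 × cos 41°
t = 30 × 0.7547 = 22.641 m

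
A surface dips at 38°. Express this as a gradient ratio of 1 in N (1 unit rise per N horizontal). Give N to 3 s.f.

1 in 1.28

1 : N means tan θ = 1/N, so N = 1/tan 38° = 1/0.7813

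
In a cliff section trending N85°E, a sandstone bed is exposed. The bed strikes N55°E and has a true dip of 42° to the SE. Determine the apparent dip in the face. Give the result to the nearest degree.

24°

Angle between strike (N55°E) and section (N85°E): β = 30°.
tan(apparent dip) = tan 42° · sin 30° = 0.4502
α = arctan(0.4502) = 24.24°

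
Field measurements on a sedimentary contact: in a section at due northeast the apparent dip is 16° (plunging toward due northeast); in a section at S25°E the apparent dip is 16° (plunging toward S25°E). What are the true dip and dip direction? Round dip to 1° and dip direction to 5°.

Represent each trace as a vector plunging at its apparent dip toward its trend (east-north-up frame): v₁ = (0.680, 0.680, -0.276), v₂ = (0.406, -0.871, -0.276).
The plane normal is n = v₁ × v₂ ∝ (0.427, -0.075, 0.868).
tan δ = √(n_x²+n_y²)/n_z = 0.434/0.868, so δ = 26.6°.
Dip direction = azimuth of (n_x, n_y) = atan2(0.427, -0.075) = 100°.

true dip 27°, dip direction 100°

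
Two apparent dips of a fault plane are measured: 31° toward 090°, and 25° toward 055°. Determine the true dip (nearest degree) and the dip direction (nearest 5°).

true dip 31°, dip direction 095°

Represent each trace as a vector plunging at its apparent dip toward its trend (east-north-up frame): v₁ = (0.857, 0.000, -0.515), v₂ = (0.742, 0.520, -0.423).
n = v₁ × v₂ = (0.268, -0.020, 0.446) (taken with n_z > 0).
tan δ = √(n_x²+n_y²)/n_z = 0.268/0.446, so δ = 31.1°.
Dip direction = azimuth of (n_x, n_y) = atan2(0.268, -0.020) = 94°.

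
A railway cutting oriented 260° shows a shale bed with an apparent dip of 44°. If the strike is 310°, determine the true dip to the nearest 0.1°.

β = acute angle between strike 310° and section 260° = 50°.
tan(true dip) = tan 44° / sin 50° = 1.2606
true dip = arctan 1.2606 = 51.58°

51.6°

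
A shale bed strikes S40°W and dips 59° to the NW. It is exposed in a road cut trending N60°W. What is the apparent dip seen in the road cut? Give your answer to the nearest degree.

59°

The section lies 80° from the strike.
tan(apparent dip) = tan 59° · sin 80° = 1.6390
apparent dip = arctan 1.6390 = 58.61°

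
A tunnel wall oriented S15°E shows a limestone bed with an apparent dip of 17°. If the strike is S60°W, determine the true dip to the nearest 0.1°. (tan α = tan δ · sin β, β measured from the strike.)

17.6°

The section is 75° from the strike.
tan(true dip) = tan 17° / sin 75° = 0.3165
δ = arctan(0.3165) = 17.56°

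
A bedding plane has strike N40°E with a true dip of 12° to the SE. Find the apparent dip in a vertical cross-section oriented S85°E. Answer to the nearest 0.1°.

9.9°

Angle between strike (N40°E) and section (S85°E): β = 55°.
tan α = tan 12° × sin 55° = 0.2126 × 0.8192 = 0.1741
α = arctan(0.1741) = 9.88°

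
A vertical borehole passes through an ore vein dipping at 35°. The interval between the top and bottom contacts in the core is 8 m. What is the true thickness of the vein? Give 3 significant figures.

6.55 m

True thickness t = h · cos(dip) = 8 × cos 35°
t = 8 × 0.8192 = 6.553 m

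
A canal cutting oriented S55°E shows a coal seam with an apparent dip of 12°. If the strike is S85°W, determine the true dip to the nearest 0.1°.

β = acute angle between strike S85°W and section S55°E = 40°.
tan(true dip) = tan 12° / sin 40° = 0.3307
δ = arctan(0.3307) = 18.30°

18.3°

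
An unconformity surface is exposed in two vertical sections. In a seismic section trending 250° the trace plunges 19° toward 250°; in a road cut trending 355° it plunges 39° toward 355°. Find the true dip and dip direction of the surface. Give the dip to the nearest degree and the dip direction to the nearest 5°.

true dip 45°, dip direction 320°

Each apparent-dip line lies in the plane. As unit vectors (x east, y north, z up), v₁ plunges 19°→250° and v₂ plunges 39°→355°.
Cross product v₁ × v₂ gives the pole to the plane: n ∝ (-0.456, 0.537, 0.710).
Dip δ = arctan(|n_h|/n_z) = arctan(0.704/0.710) = 44.8°.
The horizontal component of n points toward azimuth atan2(n_x, n_y) = 320°, the dip direction.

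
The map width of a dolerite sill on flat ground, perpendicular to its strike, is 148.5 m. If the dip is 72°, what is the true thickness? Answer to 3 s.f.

141 m

True thickness t = w · sin(dip) = 148.5 × sin 72°
t = 148.5 × 0.9511 = 141.232 m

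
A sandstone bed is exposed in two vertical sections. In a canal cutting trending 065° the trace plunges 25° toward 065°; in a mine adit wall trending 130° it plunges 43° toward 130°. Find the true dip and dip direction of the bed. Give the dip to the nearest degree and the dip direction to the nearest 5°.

Each apparent-dip line lies in the plane. As unit vectors (x east, y north, z up), v₁ plunges 25°→065° and v₂ plunges 43°→130°.
Cross product v₁ × v₂ gives the pole to the plane: n ∝ (0.460, -0.323, 0.601).
Dip δ = arctan(|n_h|/n_z) = arctan(0.562/0.601) = 43.1°.
Dip direction = azimuth of (n_x, n_y) = atan2(0.460, -0.323) = 125°.

true dip 43°, dip direction 125°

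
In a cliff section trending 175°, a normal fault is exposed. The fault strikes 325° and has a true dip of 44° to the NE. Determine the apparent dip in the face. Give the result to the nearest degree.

The strike is 325° and the section trends 175°; the acute angle between them is β = 30°.
tan(apparent dip) = tan 44° · sin 30° = 0.4828
α = arctan(0.4828) = 25.77°

26°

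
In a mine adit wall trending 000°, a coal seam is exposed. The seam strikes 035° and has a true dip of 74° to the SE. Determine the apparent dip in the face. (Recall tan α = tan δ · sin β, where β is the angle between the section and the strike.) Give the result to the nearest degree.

63°

Angle between strike (035°) and section (000°): β = 35°.
tan(apparent dip) = tan 74° · sin 35° = 2.0003
apparent dip = arctan 2.0003 = 63.44°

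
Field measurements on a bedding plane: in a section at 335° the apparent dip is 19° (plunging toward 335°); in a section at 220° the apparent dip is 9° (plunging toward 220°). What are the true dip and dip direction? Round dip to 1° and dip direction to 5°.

true dip 26°, dip direction 290°

Represent each trace as a vector plunging at its apparent dip toward its trend (east-north-up frame): v₁ = (-0.400, 0.857, -0.326), v₂ = (-0.635, -0.757, -0.156).
Cross product v₁ × v₂ gives the pole to the plane: n ∝ (-0.380, 0.144, 0.846).
tan δ = √(n_x²+n_y²)/n_z = 0.407/0.846, so δ = 25.7°.
The horizontal component of n points toward azimuth atan2(n_x, n_y) = 291°, the dip direction.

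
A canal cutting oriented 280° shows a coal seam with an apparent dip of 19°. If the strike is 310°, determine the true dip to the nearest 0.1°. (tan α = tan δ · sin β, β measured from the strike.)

34.6°

The section is 30° from the strike.
tan(true dip) = tan 19° / sin 30° = 0.6887
δ = arctan(0.6887) = 34.55°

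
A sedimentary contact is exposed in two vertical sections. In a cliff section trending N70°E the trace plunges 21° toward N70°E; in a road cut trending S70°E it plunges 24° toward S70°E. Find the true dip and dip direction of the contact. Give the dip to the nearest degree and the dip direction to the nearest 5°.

Represent each trace as a vector plunging at its apparent dip toward its trend (east-north-up frame): v₁ = (0.877, 0.319, -0.358), v₂ = (0.858, -0.312, -0.407).
n = v₁ × v₂ = (0.242, -0.049, 0.548) (taken with n_z > 0).
Dip δ = arctan(|n_h|/n_z) = arctan(0.247/0.548) = 24.2°.
Dip direction = azimuth of (n_x, n_y) = atan2(0.242, -0.049) = 101°.

true dip 24°, dip direction 100°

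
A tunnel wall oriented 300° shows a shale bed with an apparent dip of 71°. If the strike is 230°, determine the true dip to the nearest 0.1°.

The section is 70° from the strike.
tan δ = tan α / sin β = tan 71° / sin 70° = 2.9042 / 0.9397 = 3.0906
true dip = arctan 3.0906 = 72.07°

72.1°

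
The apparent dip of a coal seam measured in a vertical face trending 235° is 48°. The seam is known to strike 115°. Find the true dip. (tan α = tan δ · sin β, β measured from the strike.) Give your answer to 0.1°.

The section is 60° from the strike.
tan δ = tan α / sin β = tan 48° / sin 60° = 1.1106 / 0.8660 = 1.2824
true dip = arctan 1.2824 = 52.05°

52.1°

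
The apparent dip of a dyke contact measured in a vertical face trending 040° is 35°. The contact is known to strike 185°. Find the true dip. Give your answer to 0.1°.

β = acute angle between strike 185° and section 040° = 35°.
tan(true dip) = tan 35° / sin 35° = 1.2208
true dip = arctan 1.2208 = 50.68°

50.7°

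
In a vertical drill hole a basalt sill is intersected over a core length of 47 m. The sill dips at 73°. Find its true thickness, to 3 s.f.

13.7 m

True thickness t = h · cos(dip) = 47 × cos 73°
t = 47 × 0.2924 = 13.741 m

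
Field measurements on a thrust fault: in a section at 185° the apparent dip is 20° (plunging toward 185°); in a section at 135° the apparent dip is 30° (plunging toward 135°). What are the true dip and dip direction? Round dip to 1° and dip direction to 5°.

true dip 30°, dip direction 135°

Represent each trace as a vector plunging at its apparent dip toward its trend (east-north-up frame): v₁ = (-0.082, -0.936, -0.342), v₂ = (0.612, -0.612, -0.500).
The plane normal is n = v₁ × v₂ ∝ (0.259, -0.250, 0.623).
True dip = arccos(n_z / |n|) = arccos(0.8660) = 30.0°.
Dip direction = azimuth of (n_x, n_y) = atan2(0.259, -0.250) = 134°.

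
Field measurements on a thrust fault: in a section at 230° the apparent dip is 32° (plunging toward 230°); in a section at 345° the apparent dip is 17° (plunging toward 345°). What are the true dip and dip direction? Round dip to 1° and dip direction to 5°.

true dip 42°, dip direction 275°

The two traces are lines in the plane: v₁ = (sin 230°·cos 32°, cos 230°·cos 32°, −sin 32°), v₂ = (sin 345°·cos 17°, cos 345°·cos 17°, −sin 17°).
Cross product v₁ × v₂ gives the pole to the plane: n ∝ (-0.649, 0.059, 0.735).
Dip δ = arctan(|n_h|/n_z) = arctan(0.652/0.735) = 41.6°.
The horizontal component of n points toward azimuth atan2(n_x, n_y) = 275°, the dip direction.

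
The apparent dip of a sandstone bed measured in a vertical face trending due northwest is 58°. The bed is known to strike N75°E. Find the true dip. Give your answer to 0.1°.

β = acute angle between strike N75°E and section due northwest = 60°.
tan δ = tan α / sin β = tan 58° / sin 60° = 1.6003 / 0.8660 = 1.8479
true dip = arctan 1.8479 = 61.58°

61.6°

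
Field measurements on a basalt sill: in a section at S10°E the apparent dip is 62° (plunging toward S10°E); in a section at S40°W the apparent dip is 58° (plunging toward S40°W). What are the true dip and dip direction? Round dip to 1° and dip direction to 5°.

The two traces are lines in the plane: v₁ = (sin 170°·cos 62°, cos 170°·cos 62°, −sin 62°), v₂ = (sin 220°·cos 58°, cos 220°·cos 58°, −sin 58°).
Cross product v₁ × v₂ gives the pole to the plane: n ∝ (-0.034, -0.370, 0.191).
tan δ = √(n_x²+n_y²)/n_z = 0.371/0.191, so δ = 62.8°.
Dip direction = azimuth of (n_x, n_y) = atan2(-0.034, -0.370) = 185°.

true dip 63°, dip direction 185°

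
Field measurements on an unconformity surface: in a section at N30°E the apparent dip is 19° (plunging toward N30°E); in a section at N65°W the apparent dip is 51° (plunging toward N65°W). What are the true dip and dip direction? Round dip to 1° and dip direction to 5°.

Each apparent-dip line lies in the plane. As unit vectors (x east, y north, z up), v₁ plunges 19°→N30°E and v₂ plunges 51°→N65°W.
Cross product v₁ × v₂ gives the pole to the plane: n ∝ (-0.550, 0.553, 0.593).
True dip = arccos(n_z / |n|) = arccos(0.6051) = 52.8°.
Dip direction = atan2(-0.550, 0.553) = 315° (azimuth of n's horizontal projection).

true dip 53°, dip direction 315°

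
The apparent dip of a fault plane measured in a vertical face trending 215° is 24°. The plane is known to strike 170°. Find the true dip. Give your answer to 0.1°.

32.2°

β = acute angle between strike 170° and section 215° = 45°.
tan δ = tan α / sin β = tan 24° / sin 45° = 0.4452 / 0.7071 = 0.6296
true dip = arctan 0.6296 = 32.20°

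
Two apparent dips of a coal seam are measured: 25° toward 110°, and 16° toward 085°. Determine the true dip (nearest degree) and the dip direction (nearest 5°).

true dip 30°, dip direction 145°

Represent each trace as a vector plunging at its apparent dip toward its trend (east-north-up frame): v₁ = (0.852, -0.310, -0.423), v₂ = (0.958, 0.084, -0.276).
Cross product v₁ × v₂ gives the pole to the plane: n ∝ (0.121, -0.170, 0.368).
Dip δ = arctan(|n_h|/n_z) = arctan(0.209/0.368) = 29.5°.
Dip direction = azimuth of (n_x, n_y) = atan2(0.121, -0.170) = 145°.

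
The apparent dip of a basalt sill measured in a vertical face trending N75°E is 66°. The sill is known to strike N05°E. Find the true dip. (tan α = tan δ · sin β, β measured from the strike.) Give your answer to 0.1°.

β = acute angle between strike N05°E and section N75°E = 70°.
tan δ = tan α / sin β = tan 66° / sin 70° = 2.2460 / 0.9397 = 2.3902
true dip = arctan 2.3902 = 67.30°

67.3°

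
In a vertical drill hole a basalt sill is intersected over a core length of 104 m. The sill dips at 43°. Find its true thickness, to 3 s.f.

76.1 m

True thickness t = h · cos(dip) = 104 × cos 43°
t = 104 × 0.7314 = 76.061 m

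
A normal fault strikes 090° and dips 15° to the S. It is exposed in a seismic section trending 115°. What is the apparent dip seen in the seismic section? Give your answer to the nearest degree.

The strike is 090° and the section trends 115°; the acute angle between them is β = 25°.
tan α = tan 15° × sin 25° = 0.2679 × 0.4226 = 0.1132
α = arctan(0.1132) = 6.46°

6°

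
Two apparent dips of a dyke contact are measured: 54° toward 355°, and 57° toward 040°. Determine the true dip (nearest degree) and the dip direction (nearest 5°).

true dip 58°, dip direction 025°

Represent each trace as a vector plunging at its apparent dip toward its trend (east-north-up frame): v₁ = (-0.051, 0.586, -0.809), v₂ = (0.350, 0.417, -0.839).
Cross product v₁ × v₂ gives the pole to the plane: n ∝ (0.154, 0.326, 0.226).
tan δ = √(n_x²+n_y²)/n_z = 0.361/0.226, so δ = 57.9°.
Dip direction = azimuth of (n_x, n_y) = atan2(0.154, 0.326) = 25°.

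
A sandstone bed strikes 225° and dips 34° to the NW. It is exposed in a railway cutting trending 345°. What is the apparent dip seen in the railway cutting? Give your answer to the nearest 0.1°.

30.3°

The strike is 225° and the section trends 345°; the acute angle between them is β = 60°.
tan α = tan 34° × sin 60° = 0.6745 × 0.8660 = 0.5841
α = arctan(0.5841) = 30.29°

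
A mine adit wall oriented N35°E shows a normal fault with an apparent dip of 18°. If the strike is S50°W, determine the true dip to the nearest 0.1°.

β = acute angle between strike S50°W and section N35°E = 15°.
tan(true dip) = tan 18° / sin 15° = 1.2554
true dip = arctan 1.2554 = 51.46°

51.5°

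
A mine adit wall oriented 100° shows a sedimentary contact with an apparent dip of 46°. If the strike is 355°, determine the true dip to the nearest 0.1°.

The section is 75° from the strike.
tan(true dip) = tan 46° / sin 75° = 1.0721
δ = arctan(1.0721) = 46.99°

47.0°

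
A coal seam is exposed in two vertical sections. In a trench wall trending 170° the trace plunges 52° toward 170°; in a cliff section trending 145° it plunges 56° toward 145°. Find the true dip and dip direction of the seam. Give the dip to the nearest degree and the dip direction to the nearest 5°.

Each apparent-dip line lies in the plane. As unit vectors (x east, y north, z up), v₁ plunges 52°→170° and v₂ plunges 56°→145°.
Cross product v₁ × v₂ gives the pole to the plane: n ∝ (0.142, -0.164, 0.145).
True dip = arccos(n_z / |n|) = arccos(0.5572) = 56.1°.
Dip direction = azimuth of (n_x, n_y) = atan2(0.142, -0.164) = 139°.

true dip 56°, dip direction 140°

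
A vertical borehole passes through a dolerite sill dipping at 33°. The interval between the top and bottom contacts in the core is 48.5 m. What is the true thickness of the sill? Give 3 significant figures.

40.7 m

True thickness t = h · cos(dip) = 48.5 × cos 33°
t = 48.5 × 0.8387 = 40.676 m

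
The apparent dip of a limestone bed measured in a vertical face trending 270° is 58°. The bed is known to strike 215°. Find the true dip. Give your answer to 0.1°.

62.9°

β = acute angle between strike 215° and section 270° = 55°.
tan(true dip) = tan 58° / sin 55° = 1.9536
true dip = arctan 1.9536 = 62.89°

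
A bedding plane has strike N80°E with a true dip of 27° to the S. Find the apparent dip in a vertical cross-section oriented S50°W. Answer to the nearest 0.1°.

14.3°

The strike is N80°E and the section trends S50°W; the acute angle between them is β = 30°.
tan α = tan 27° × sin 30° = 0.5095 × 0.5000 = 0.2548
apparent dip = arctan 0.2548 = 14.29°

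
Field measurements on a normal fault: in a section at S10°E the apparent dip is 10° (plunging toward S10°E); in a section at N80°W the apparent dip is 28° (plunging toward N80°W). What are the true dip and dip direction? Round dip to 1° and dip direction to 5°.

Each apparent-dip line lies in the plane. As unit vectors (x east, y north, z up), v₁ plunges 10°→S10°E and v₂ plunges 28°→N80°W.
Cross product v₁ × v₂ gives the pole to the plane: n ∝ (-0.482, -0.231, 0.817).
tan δ = √(n_x²+n_y²)/n_z = 0.535/0.817, so δ = 33.2°.
Dip direction = azimuth of (n_x, n_y) = atan2(-0.482, -0.231) = 244°.

true dip 33°, dip direction 245°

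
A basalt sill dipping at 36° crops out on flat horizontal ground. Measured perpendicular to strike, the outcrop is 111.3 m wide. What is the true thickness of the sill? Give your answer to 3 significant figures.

65.4 m

True thickness t = w · sin(dip) = 111.3 × sin 36°
t = 111.3 × 0.5878 = 65.420 m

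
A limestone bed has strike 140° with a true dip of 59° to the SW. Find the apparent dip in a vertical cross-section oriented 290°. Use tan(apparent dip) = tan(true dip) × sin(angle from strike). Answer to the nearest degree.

40°

Angle between strike (140°) and section (290°): β = 30°.
tan α = tan 59° × sin 30° = 1.6643 × 0.5000 = 0.8321
apparent dip = arctan 0.8321 = 39.77°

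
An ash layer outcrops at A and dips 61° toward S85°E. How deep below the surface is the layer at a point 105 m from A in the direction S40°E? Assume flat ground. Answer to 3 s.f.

The hole lies 45° from the dip direction, so the down-dip offset is 105 × cos 45° = 74.25 m.
Depth = down-dip offset × tan(dip) = 74.25 × tan 61° = 74.25 × 1.8040
Depth = 133.94 m

134 m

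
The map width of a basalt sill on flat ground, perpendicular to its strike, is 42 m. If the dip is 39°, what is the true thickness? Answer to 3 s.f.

True thickness t = w · sin(dip) = 42 × sin 39°
t = 42 × 0.6293 = 26.431 m

26.4 m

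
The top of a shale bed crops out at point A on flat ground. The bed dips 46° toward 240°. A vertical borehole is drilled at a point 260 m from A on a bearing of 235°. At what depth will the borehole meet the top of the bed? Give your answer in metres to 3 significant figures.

268 m

The hole lies 5° from the dip direction, so the down-dip offset is 260 × cos 5° = 259.01 m.
Depth = down-dip offset × tan(dip) = 259.01 × tan 46° = 259.01 × 1.0355
Depth = 268.21 m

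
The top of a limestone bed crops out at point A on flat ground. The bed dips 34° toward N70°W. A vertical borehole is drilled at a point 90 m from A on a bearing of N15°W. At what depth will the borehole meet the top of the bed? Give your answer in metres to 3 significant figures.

34.8 m

The hole lies 55° from the dip direction, so the down-dip offset is 90 × cos 55° = 51.62 m.
Depth = down-dip offset × tan(dip) = 51.62 × tan 34° = 51.62 × 0.6745
Depth = 34.82 m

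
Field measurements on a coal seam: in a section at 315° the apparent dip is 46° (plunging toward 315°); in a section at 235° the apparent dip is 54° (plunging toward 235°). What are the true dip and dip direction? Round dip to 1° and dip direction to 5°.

true dip 58°, dip direction 265°

Represent each trace as a vector plunging at its apparent dip toward its trend (east-north-up frame): v₁ = (-0.491, 0.491, -0.719), v₂ = (-0.481, -0.337, -0.809).
Cross product v₁ × v₂ gives the pole to the plane: n ∝ (-0.640, -0.051, 0.402).
Dip δ = arctan(|n_h|/n_z) = arctan(0.642/0.402) = 57.9°.
Dip direction = azimuth of (n_x, n_y) = atan2(-0.640, -0.051) = 265°.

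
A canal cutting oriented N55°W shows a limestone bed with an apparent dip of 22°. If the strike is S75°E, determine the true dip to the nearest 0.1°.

49.8°

β = acute angle between strike S75°E and section N55°W = 20°.
tan δ = tan α / sin β = tan 22° / sin 20° = 0.4040 / 0.3420 = 1.1813
δ = arctan(1.1813) = 49.75°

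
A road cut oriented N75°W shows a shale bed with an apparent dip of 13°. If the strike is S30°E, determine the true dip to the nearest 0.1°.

18.1°

β = acute angle between strike S30°E and section N75°W = 45°.
tan(true dip) = tan 13° / sin 45° = 0.3265
δ = arctan(0.3265) = 18.08°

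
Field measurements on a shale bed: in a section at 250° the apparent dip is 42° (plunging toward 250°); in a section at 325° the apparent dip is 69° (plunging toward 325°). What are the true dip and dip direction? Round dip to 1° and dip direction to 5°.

Each apparent-dip line lies in the plane. As unit vectors (x east, y north, z up), v₁ plunges 42°→250° and v₂ plunges 69°→325°.
Cross product v₁ × v₂ gives the pole to the plane: n ∝ (-0.434, 0.514, 0.257).
True dip = arccos(n_z / |n|) = arccos(0.3571) = 69.1°.
The horizontal component of n points toward azimuth atan2(n_x, n_y) = 320°, the dip direction.

true dip 69°, dip direction 320°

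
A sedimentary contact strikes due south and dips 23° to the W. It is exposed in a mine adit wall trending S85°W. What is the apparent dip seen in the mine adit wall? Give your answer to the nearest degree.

Angle between strike (due south) and section (S85°W): β = 85°.
tan(apparent dip) = tan 23° · sin 85° = 0.4229
α = arctan(0.4229) = 22.92°

23°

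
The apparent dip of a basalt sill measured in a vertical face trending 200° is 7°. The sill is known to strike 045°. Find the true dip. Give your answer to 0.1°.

The section is 25° from the strike.
tan(true dip) = tan 7° / sin 25° = 0.2905
true dip = arctan 0.2905 = 16.20°

16.2°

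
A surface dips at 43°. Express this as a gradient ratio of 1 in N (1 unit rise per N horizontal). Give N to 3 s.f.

1 in 1.07

1 : N means tan θ = 1/N, so N = 1/tan 43° = 1/0.9325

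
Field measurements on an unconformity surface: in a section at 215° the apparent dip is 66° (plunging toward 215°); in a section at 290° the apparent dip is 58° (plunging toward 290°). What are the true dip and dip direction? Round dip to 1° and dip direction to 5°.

Each apparent-dip line lies in the plane. As unit vectors (x east, y north, z up), v₁ plunges 66°→215° and v₂ plunges 58°→290°.
n = v₁ × v₂ = (-0.448, -0.257, 0.208) (taken with n_z > 0).
Dip δ = arctan(|n_h|/n_z) = arctan(0.517/0.208) = 68.1°.
Dip direction = azimuth of (n_x, n_y) = atan2(-0.448, -0.257) = 240°.

true dip 68°, dip direction 240°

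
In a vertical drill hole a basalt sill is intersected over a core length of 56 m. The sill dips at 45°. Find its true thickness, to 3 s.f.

39.6 m

True thickness t = h · cos(dip) = 56 × cos 45°
t = 56 × 0.7071 = 39.598 m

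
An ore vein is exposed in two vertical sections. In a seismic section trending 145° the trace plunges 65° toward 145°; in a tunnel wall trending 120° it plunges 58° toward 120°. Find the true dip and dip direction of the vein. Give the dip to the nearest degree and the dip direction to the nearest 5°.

true dip 66°, dip direction 165°

The two traces are lines in the plane: v₁ = (sin 145°·cos 65°, cos 145°·cos 65°, −sin 65°), v₂ = (sin 120°·cos 58°, cos 120°·cos 58°, −sin 58°).
n = v₁ × v₂ = (0.053, -0.210, 0.095) (taken with n_z > 0).
tan δ = √(n_x²+n_y²)/n_z = 0.217/0.095, so δ = 66.4°.
The horizontal component of n points toward azimuth atan2(n_x, n_y) = 166°, the dip direction.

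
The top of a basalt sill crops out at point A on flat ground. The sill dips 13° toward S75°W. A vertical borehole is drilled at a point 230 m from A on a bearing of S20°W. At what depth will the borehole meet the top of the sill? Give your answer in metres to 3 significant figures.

30.5 m

The hole lies 55° from the dip direction, so the down-dip offset is 230 × cos 55° = 131.92 m.
Depth = down-dip offset × tan(dip) = 131.92 × tan 13° = 131.92 × 0.2309
Depth = 30.46 m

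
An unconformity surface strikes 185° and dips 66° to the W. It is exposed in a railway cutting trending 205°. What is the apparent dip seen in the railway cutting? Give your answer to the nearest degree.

The section lies 20° from the strike.
tan α = tan 66° × sin 20° = 2.2460 × 0.3420 = 0.7682
apparent dip = arctan 0.7682 = 37.53°

38°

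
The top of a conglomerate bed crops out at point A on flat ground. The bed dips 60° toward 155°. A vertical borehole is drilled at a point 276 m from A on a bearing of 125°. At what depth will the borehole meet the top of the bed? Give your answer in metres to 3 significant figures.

414 m

The hole lies 30° from the dip direction, so the down-dip offset is 276 × cos 30° = 239.02 m.
Depth = down-dip offset × tan(dip) = 239.02 × tan 60° = 239.02 × 1.7321
Depth = 414.00 m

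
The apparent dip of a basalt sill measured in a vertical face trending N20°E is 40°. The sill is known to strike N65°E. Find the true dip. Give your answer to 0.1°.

β = acute angle between strike N65°E and section N20°E = 45°.
tan δ = tan α / sin β = tan 40° / sin 45° = 0.8391 / 0.7071 = 1.1867
true dip = arctan 1.1867 = 49.88°

49.9°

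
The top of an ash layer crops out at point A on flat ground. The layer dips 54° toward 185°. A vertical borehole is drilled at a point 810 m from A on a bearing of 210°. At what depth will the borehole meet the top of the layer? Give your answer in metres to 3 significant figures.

1010 m

The hole lies 25° from the dip direction, so the down-dip offset is 810 × cos 25° = 734.11 m.
Depth = down-dip offset × tan(dip) = 734.11 × tan 54° = 734.11 × 1.3764
Depth = 1010.41 m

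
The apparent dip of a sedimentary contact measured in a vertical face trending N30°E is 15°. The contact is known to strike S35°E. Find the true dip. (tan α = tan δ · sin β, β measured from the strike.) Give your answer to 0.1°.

The section is 65° from the strike.
tan(true dip) = tan 15° / sin 65° = 0.2956
true dip = arctan 0.2956 = 16.47°

16.5°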